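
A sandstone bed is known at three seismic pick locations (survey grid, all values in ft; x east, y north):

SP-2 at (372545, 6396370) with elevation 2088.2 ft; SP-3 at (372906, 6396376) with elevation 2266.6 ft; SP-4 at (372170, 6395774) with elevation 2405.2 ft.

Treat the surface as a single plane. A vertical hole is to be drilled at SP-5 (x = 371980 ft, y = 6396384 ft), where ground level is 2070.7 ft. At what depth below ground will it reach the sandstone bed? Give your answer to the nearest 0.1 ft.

Two edge vectors: SP-2→SP-3 = (361, 6, 178.4), SP-2→SP-4 = (-375, -596, 317).
Normal n = (SP-2→SP-3) × (SP-2→SP-4) = (108228.4, -181337, -212906).
So ∂z/∂x = −n_x/n_z = 0.508338891 and ∂z/∂y = −n_y/n_z = −0.851723296.
Intercept c from SP-2: 2088.2 − 189379.11 + 5447937.34 = 5260646.42.
At (371980, 6396384): z_contact = 189091.90 − 5447949.26 + 5260646.42 = 1789.06 ft.
Depth below ground = 2070.7 − 1789.06 = 281.6 ft.

281.6 ft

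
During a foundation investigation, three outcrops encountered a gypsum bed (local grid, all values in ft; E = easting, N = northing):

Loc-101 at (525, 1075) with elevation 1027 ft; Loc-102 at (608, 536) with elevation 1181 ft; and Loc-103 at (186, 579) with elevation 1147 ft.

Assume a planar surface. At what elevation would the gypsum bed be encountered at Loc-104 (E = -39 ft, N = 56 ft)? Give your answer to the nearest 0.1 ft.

Let the plane be z = a·E + b·N + c.
Loc-102−Loc-101: 83a − 539b = 154;  Loc-103−Loc-101: −339a − 496b = 120.
Solving gives a = 0.052276, b = −0.277664.
Then c = 1027 − a·525 − b·1075 = 1298.04.
At (-39, 56): z = −2.0 − 15.5 + 1298.04 = 1280.5 ft.

1280.5 ft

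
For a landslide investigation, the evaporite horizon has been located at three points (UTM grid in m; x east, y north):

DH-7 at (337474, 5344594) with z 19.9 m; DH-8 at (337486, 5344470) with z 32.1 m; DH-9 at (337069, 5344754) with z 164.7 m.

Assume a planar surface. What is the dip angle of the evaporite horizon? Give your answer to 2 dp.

Let the plane be z = a·x + b·y + c.
DH-8−DH-7: 12a − 124b = 12.2;  DH-9−DH-7: −405a + 160b = 144.8.
Solving gives a = −0.41216, b = −0.13827.
Gradient magnitude |∇z| = √(a² + b²) = √(0.16987 + 0.01912) = 0.43473.
True dip = arctan(0.43473) = 23.50°, dipping toward ENE (azimuth ≈ 071°).

23.50°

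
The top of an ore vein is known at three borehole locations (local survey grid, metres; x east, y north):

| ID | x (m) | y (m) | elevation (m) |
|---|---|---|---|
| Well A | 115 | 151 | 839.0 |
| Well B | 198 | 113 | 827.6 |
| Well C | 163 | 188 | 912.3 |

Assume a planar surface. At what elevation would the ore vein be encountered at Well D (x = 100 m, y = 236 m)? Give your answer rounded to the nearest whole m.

Let the plane be z = a·x + b·y + c.
Well B−Well A: 83a − 38b = −11.4;  Well C−Well A: 48a + 37b = 73.3.
Solving gives a = 0.48286, b = 1.35467.
Then c = 839 − a·115 − b·151 = 578.92.
At (100, 236): z = 48.3 + 319.7 + 578.92 = 946.9 m.

947 m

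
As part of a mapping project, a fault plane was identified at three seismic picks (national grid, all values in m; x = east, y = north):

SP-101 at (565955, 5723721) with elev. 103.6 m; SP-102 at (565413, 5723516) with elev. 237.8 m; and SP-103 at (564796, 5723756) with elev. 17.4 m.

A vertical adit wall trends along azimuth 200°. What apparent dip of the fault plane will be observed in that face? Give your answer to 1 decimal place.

Two edge vectors: SP-101→SP-102 = (-542, -205, 134.2), SP-101→SP-103 = (-1159, 35, -86.2).
Normal n = (SP-101→SP-102) × (SP-101→SP-103) = (12974, -202258.2, -256565).
So ∂z/∂x = −n_x/n_z = 0.05057 and ∂z/∂y = −n_y/n_z = −0.78833.
Unit vector along 200° is (sin 200°, cos 200°) = (-0.3420, -0.9397).
Slope in that direction = a·(-0.3420) + b·(-0.9397) = 0.72349.
Apparent dip = arctan|0.72349| = 35.9° (true dip is 38.3°, so apparent ≤ true as expected).

35.9°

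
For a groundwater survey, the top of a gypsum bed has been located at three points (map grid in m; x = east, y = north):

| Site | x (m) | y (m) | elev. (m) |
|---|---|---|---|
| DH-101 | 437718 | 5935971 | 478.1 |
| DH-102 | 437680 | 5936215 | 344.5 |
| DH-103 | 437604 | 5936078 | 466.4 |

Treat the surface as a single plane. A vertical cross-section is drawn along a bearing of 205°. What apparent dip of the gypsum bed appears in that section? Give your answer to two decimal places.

Let the plane be z = a·x + b·y + c.
DH-102−DH-101: −38a + 244b = −133.6;  DH-103−DH-101: −114a + 107b = −11.7.
Solving gives a = −0.48170, b = −0.62256.
Unit vector along 205° is (sin 205°, cos 205°) = (-0.4226, -0.9063).
Slope in that direction = a·(-0.4226) + b·(-0.9063) = 0.76781.
Apparent dip = arctan|0.76781| = 37.52° (true dip is 38.2°, so apparent ≤ true as expected).

37.52°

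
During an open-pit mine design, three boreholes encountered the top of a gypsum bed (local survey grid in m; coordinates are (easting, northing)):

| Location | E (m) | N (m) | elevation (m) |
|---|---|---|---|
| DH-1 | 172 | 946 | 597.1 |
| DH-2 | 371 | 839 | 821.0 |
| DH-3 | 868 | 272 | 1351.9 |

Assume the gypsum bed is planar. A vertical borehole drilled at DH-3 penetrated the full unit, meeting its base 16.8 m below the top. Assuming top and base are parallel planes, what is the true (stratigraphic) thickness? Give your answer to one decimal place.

Two edge vectors: DH-1→DH-2 = (199, -107, 223.9), DH-1→DH-3 = (696, -674, 754.8).
Normal n = (DH-1→DH-2) × (DH-1→DH-3) = (70145, 5629.2, -59654).
So ∂z/∂E = −n_x/n_z = 1.17586 and ∂z/∂N = −n_y/n_z = 0.09436.
|∇z| = √(a²+b²) = 1.17964, so dip δ = arctan(1.17964) = 49.71°.
True thickness = vertical thickness × cos δ = 16.8 × cos 49.71° = 10.9 m.

10.9 m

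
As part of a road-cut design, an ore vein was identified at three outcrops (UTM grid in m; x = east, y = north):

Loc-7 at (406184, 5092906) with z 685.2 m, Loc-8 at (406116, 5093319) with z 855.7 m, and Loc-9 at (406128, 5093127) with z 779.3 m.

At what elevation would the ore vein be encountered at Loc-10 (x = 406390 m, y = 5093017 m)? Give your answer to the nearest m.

Two edge vectors: Loc-7→Loc-8 = (-68, 413, 170.5), Loc-7→Loc-9 = (-56, 221, 94.1).
Normal n = (Loc-7→Loc-8) × (Loc-7→Loc-9) = (1182.8, -3149.2, 8100).
So ∂z/∂x = −n_x/n_z = −0.14602469 and ∂z/∂y = −n_y/n_z = 0.38879012.
Intercept c from Loc-7: 685.2 + 59312.89 − 1980071.55 = −1920073.46.
At (406390, 5093017): z = −59343.0 + 1980114.7 − 1920073.46 = 698.3 m.

698 m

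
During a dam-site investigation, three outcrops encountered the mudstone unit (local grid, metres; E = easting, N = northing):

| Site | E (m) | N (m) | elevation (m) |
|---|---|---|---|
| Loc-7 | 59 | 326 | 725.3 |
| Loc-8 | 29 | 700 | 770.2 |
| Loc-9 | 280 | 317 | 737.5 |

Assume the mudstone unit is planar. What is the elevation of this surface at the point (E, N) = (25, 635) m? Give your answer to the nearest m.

762 m

Two edge vectors: Loc-7→Loc-8 = (-30, 374, 44.9), Loc-7→Loc-9 = (221, -9, 12.2).
Normal n = (Loc-7→Loc-8) × (Loc-7→Loc-9) = (4966.9, 10288.9, -82384).
So ∂z/∂E = −n_x/n_z = 0.06029 and ∂z/∂N = −n_y/n_z = 0.12489.
Intercept c from Loc-7: 725.3 − 3.56 − 40.71 = 681.03.
At (25, 635): z = 1.5 + 79.3 + 681.03 = 761.8 m.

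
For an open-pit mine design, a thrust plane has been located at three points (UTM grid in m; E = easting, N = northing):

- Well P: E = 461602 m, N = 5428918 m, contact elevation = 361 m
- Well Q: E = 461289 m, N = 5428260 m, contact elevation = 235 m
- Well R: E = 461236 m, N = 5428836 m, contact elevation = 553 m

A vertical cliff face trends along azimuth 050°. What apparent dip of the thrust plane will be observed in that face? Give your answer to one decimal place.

Two edge vectors: Well P→Well Q = (-313, -658, -126), Well P→Well R = (-366, -82, 192).
Normal n = (Well P→Well Q) × (Well P→Well R) = (-136668, 106212, -215162).
So ∂z/∂E = −n_x/n_z = −0.63519 and ∂z/∂N = −n_y/n_z = 0.49364.
Unit vector along 050° is (sin 50°, cos 50°) = (0.7660, 0.6428).
Slope in that direction = a·(0.7660) + b·(0.6428) = −0.16928.
Apparent dip = arctan|0.16928| = 9.6° (true dip is 38.8°, so apparent ≤ true as expected).

9.6°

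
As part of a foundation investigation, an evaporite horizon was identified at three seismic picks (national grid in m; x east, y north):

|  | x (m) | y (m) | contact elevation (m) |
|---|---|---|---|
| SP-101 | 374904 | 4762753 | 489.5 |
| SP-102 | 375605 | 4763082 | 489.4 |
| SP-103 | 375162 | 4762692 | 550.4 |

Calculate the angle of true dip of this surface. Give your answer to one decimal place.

20.3°

Let the plane be z = a·x + b·y + c.
SP-102−SP-101: 701a + 329b = −0.1;  SP-103−SP-101: 258a − 61b = 60.9.
Solving gives a = 0.15692, b = −0.33466.
Gradient magnitude |∇z| = √(a² + b²) = √(0.02462 + 0.11200) = 0.36962.
True dip = arctan(0.36962) = 20.3°, dipping toward NNW (azimuth ≈ 335°).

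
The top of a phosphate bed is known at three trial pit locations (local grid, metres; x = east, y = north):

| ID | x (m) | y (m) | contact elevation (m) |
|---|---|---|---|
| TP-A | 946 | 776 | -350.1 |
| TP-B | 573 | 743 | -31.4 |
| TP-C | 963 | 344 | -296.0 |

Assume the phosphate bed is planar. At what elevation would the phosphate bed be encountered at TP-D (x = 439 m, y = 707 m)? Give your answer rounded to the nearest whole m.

Let the plane be z = a·x + b·y + c.
TP-B−TP-A: −373a − 33b = 318.7;  TP-C−TP-A: 17a − 432b = 54.1.
Solving gives a = −0.84042, b = −0.15830.
Then c = -350.1 − a·946 − b·776 = 567.78.
At (439, 707): z = −368.9 − 111.9 + 567.78 = 86.9 m.

87 m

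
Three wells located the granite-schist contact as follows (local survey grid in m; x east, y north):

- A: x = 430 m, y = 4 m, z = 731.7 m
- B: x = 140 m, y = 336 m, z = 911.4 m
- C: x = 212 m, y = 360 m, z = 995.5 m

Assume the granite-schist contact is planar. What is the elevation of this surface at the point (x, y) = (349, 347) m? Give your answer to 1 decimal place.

1084.6 m

Two edge vectors: A→B = (-290, 332, 179.7), A→C = (-218, 356, 263.8).
Normal n = (A→B) × (A→C) = (23608.4, 37327.4, -30864).
So ∂z/∂x = −n_x/n_z = 0.76492 and ∂z/∂y = −n_y/n_z = 1.20942.
Intercept c from A: 731.7 − 328.91 − 4.84 = 397.95.
At (349, 347): z = 267.0 + 419.7 + 397.95 = 1084.6 m.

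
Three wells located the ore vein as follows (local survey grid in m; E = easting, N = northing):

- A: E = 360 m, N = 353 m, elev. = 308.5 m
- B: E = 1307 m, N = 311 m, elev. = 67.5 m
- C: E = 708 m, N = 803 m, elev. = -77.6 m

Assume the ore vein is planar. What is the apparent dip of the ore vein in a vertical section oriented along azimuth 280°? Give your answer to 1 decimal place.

9.5°

Two edge vectors: A→B = (947, -42, -241), A→C = (348, 450, -386.1).
Normal n = (A→B) × (A→C) = (124666.2, 281768.7, 440766).
So ∂z/∂E = −n_x/n_z = −0.28284 and ∂z/∂N = −n_y/n_z = −0.63927.
Unit vector along 280° is (sin 280°, cos 280°) = (-0.9848, 0.1736).
Slope in that direction = a·(-0.9848) + b·(0.1736) = 0.16753.
Apparent dip = arctan|0.16753| = 9.5° (true dip is 35.0°, so apparent ≤ true as expected).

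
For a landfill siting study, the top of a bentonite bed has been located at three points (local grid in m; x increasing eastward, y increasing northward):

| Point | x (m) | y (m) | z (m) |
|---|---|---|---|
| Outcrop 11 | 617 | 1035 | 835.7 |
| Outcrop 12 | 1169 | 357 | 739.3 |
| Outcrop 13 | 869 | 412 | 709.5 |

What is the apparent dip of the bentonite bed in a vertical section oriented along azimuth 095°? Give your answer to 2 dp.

Let the plane be z = a·x + b·y + c.
Outcrop 12−Outcrop 11: 552a − 678b = −96.4;  Outcrop 13−Outcrop 11: 252a − 623b = −126.2.
Solving gives a = 0.14740, b = 0.26219.
Unit vector along 095° is (sin 95°, cos 95°) = (0.9962, -0.0872).
Slope in that direction = a·(0.9962) + b·(-0.0872) = 0.12399.
Apparent dip = arctan|0.12399| = 7.07° (true dip is 16.7°, so apparent ≤ true as expected).

7.07°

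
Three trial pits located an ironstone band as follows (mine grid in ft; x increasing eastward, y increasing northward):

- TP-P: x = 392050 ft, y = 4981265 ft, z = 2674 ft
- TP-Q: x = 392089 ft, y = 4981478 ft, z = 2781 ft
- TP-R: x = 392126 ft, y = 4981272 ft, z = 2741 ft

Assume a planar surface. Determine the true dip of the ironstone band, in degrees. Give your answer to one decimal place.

Two edge vectors: TP-P→TP-Q = (39, 213, 107), TP-P→TP-R = (76, 7, 67).
Normal n = (TP-P→TP-Q) × (TP-P→TP-R) = (13522, 5519, -15915).
So ∂z/∂x = −n_x/n_z = 0.84964 and ∂z/∂y = −n_y/n_z = 0.34678.
Gradient magnitude |∇z| = √(a² + b²) = √(0.72189 + 0.12026) = 0.91768.
True dip = arctan(0.91768) = 42.5°, dipping toward WSW (azimuth ≈ 248°).

42.5°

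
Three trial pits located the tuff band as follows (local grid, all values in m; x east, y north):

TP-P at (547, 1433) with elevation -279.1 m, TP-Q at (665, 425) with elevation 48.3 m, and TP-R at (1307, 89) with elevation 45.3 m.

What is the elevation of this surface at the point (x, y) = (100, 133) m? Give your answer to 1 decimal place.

254.6 m

Two edge vectors: TP-P→TP-Q = (118, -1008, 327.4), TP-P→TP-R = (760, -1344, 324.4).
Normal n = (TP-P→TP-Q) × (TP-P→TP-R) = (113030.4, 210544.8, 607488).
So ∂z/∂x = −n_x/n_z = −0.186062 and ∂z/∂y = −n_y/n_z = −0.346583.
Intercept c from TP-P: -279.1 + 101.78 + 496.65 = 319.33.
At (100, 133): z = −18.6 − 46.1 + 319.33 = 254.6 m.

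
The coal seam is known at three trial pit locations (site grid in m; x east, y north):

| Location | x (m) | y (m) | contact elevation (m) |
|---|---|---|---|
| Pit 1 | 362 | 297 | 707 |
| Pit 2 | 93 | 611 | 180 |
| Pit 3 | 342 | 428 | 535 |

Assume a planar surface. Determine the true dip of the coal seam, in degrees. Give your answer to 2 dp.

53.24°

Let the plane be z = a·x + b·y + c.
Pit 2−Pit 1: −269a + 314b = −527;  Pit 3−Pit 1: −20a + 131b = −172.
Solving gives a = 0.51898, b = −1.23374.
Gradient magnitude |∇z| = √(a² + b²) = √(0.26934 + 1.52212) = 1.33845.
True dip = arctan(1.33845) = 53.24°, dipping toward NNW (azimuth ≈ 337°).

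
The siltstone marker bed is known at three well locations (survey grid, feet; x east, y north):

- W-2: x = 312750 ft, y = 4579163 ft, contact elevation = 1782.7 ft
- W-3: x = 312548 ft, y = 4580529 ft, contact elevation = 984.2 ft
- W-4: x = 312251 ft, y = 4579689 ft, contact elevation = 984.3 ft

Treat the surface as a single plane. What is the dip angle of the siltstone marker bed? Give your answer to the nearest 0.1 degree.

Let the plane be z = a·x + b·y + c.
W-3−W-2: −202a + 1366b = −798.5;  W-4−W-2: −499a + 526b = −798.4.
Solving gives a = 1.16549, b = −0.41220.
Gradient magnitude |∇z| = √(a² + b²) = √(1.35837 + 0.16991) = 1.23624.
True dip = arctan(1.23624) = 51.0°, dipping toward WNW (azimuth ≈ 289°).

51.0°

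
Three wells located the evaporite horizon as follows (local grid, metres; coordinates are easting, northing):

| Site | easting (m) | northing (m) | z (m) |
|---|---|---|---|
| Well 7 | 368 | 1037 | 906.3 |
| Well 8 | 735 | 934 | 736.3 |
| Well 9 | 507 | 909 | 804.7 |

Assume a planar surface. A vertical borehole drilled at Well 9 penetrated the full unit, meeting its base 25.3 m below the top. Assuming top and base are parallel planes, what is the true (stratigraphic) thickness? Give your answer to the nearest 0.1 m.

22.2 m

Let the plane be z = a·easting + b·northing + c.
Well 8−Well 7: 367a − 103b = −170;  Well 9−Well 7: 139a − 128b = −101.6.
Solving gives a = −0.34585, b = 0.41818.
|∇z| = √(a²+b²) = 0.54266, so dip δ = arctan(0.54266) = 28.49°.
True thickness = vertical thickness × cos δ = 25.3 × cos 28.49° = 22.2 m.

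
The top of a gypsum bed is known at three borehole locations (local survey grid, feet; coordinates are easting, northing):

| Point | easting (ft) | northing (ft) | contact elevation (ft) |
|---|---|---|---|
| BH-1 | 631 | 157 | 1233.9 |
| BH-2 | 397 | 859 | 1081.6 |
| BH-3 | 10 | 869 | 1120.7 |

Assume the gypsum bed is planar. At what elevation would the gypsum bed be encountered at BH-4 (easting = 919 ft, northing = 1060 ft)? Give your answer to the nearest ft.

975 ft

Let the plane be z = a·easting + b·northing + c.
BH-2−BH-1: −234a + 702b = −152.3;  BH-3−BH-1: −621a + 712b = −113.2.
Solving gives a = −0.10757, b = −0.25281.
Then c = 1233.9 − a·631 − b·157 = 1341.46.
At (919, 1060): z = −98.9 − 268.0 + 1341.46 = 974.6 ft.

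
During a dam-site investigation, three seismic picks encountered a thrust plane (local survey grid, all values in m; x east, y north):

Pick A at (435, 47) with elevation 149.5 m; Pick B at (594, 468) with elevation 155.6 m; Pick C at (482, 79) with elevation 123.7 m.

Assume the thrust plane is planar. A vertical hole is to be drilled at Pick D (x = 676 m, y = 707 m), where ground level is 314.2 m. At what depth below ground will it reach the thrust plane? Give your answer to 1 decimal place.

Let the plane be z = a·x + b·y + c.
Pick B−Pick A: 159a + 421b = 6.1;  Pick C−Pick A: 47a + 32b = −25.8.
Solving gives a = −0.75223, b = 0.29858.
Then c = 149.5 − a·435 − b·47 = 462.69.
At (676, 707): z_contact = −508.51 + 211.10 + 462.69 = 165.28 m.
Depth below ground = 314.2 − 165.28 = 148.9 m.

148.9 m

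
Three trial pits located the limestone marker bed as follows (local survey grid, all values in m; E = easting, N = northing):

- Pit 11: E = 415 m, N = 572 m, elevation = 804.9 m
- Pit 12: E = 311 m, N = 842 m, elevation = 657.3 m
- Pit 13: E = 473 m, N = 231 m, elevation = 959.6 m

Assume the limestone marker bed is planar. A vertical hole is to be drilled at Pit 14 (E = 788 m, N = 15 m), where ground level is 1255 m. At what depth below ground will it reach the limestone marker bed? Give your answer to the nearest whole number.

Two edge vectors: Pit 11→Pit 12 = (-104, 270, -147.6), Pit 11→Pit 13 = (58, -341, 154.7).
Normal n = (Pit 11→Pit 12) × (Pit 11→Pit 13) = (-8562.6, 7528, 19804).
So ∂z/∂E = −n_x/n_z = 0.43237 and ∂z/∂N = −n_y/n_z = −0.38013.
Intercept c from Pit 11: 804.9 − 179.43 + 217.43 = 842.90.
At (788, 15): z_contact = 340.7 − 5.7 + 842.90 = 1177.9 m.
Depth below ground = 1255 − 1177.9 = 77 m.

77 m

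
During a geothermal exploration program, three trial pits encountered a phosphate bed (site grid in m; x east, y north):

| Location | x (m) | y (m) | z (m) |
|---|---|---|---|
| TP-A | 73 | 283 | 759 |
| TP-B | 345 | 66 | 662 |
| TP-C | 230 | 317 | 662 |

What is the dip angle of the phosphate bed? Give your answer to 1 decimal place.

31.7°

Let the plane be z = a·x + b·y + c.
TP-B−TP-A: 272a − 217b = −97;  TP-C−TP-A: 157a + 34b = −97.
Solving gives a = −0.56207, b = −0.25752.
Gradient magnitude |∇z| = √(a² + b²) = √(0.31592 + 0.06632) = 0.61825.
True dip = arctan(0.61825) = 31.7°, dipping toward ENE (azimuth ≈ 065°).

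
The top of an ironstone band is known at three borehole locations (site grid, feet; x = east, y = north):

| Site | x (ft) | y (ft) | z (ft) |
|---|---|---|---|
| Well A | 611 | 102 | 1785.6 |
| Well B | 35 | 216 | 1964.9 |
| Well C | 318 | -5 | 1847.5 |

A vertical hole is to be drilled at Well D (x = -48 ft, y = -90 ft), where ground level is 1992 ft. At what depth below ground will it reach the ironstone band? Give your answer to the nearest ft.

59 ft

Let the plane be z = a·x + b·y + c.
Well B−Well A: −576a + 114b = 179.3;  Well C−Well A: −293a − 107b = 61.9.
Solving gives a = −0.27613, b = 0.17763.
Then c = 1785.6 − a·611 − b·102 = 1936.20.
At (-48, -90): z_contact = 13.3 − 16.0 + 1936.20 = 1933.5 ft.
Depth below ground = 1992 − 1933.5 = 59 ft.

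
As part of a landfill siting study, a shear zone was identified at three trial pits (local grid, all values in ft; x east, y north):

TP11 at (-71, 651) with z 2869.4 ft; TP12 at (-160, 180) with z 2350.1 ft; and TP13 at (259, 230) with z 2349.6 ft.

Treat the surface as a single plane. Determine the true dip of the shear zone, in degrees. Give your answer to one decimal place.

48.7°

Two edge vectors: TP11→TP12 = (-89, -471, -519.3), TP11→TP13 = (330, -421, -519.8).
Normal n = (TP11→TP12) × (TP11→TP13) = (26200.5, -217631.2, 192899).
So ∂z/∂x = −n_x/n_z = −0.13582 and ∂z/∂y = −n_y/n_z = 1.12821.
Gradient magnitude |∇z| = √(a² + b²) = √(0.01845 + 1.27287) = 1.13636.
True dip = arctan(1.13636) = 48.7°, dipping toward S (azimuth ≈ 173°).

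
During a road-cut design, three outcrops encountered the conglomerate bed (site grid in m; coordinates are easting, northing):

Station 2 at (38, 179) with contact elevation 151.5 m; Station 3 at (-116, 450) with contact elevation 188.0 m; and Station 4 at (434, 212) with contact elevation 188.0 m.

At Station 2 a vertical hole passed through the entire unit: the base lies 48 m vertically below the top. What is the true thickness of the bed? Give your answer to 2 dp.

Let the plane be z = a·easting + b·northing + c.
Station 3−Station 2: −154a + 271b = 36.5;  Station 4−Station 2: 396a + 33b = 36.5.
Solving gives a = 0.07729, b = 0.17861.
|∇z| = √(a²+b²) = 0.19461, so dip δ = arctan(0.19461) = 11.01°.
True thickness = vertical thickness × cos δ = 48 × cos 11.01° = 47.12 m.

47.12 m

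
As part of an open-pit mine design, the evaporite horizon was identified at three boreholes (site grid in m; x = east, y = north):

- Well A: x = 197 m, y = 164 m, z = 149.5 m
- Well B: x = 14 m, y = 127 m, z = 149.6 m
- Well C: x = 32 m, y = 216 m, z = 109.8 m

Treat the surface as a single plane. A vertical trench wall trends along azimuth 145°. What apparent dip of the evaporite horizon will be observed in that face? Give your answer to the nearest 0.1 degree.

Let the plane be z = a·x + b·y + c.
Well B−Well A: −183a − 37b = 0.1;  Well C−Well A: −165a + 52b = −39.7.
Solving gives a = 0.09370, b = −0.46614.
Unit vector along 145° is (sin 145°, cos 145°) = (0.5736, -0.8192).
Slope in that direction = a·(0.5736) + b·(-0.8192) = 0.43559.
Apparent dip = arctan|0.43559| = 23.5° (true dip is 25.4°, so apparent ≤ true as expected).

23.5°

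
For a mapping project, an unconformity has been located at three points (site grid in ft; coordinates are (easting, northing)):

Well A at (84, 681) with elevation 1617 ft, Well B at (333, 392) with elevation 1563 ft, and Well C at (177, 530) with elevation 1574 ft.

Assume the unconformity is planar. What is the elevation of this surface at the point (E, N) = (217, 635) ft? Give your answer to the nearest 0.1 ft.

Let the plane be z = a·E + b·N + c.
Well B−Well A: 249a − 289b = −54;  Well C−Well A: 93a − 151b = −43.
Solving gives a = 0.39853, b = 0.53022.
Then c = 1617 − a·84 − b·681 = 1222.45.
At (217, 635): z = 86.5 + 336.7 + 1222.45 = 1645.6 ft.

1645.6 ft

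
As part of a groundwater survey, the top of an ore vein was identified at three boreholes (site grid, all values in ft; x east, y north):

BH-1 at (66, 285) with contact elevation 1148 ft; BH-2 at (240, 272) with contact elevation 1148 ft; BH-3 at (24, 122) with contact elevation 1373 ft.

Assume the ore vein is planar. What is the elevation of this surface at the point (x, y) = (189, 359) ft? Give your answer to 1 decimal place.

1035.3 ft

Let the plane be z = a·x + b·y + c.
BH-2−BH-1: 174a − 13b = 0;  BH-3−BH-1: −42a − 163b = 225.
Solving gives a = −0.10118, b = −1.35430.
Then c = 1148 − a·66 − b·285 = 1540.65.
At (189, 359): z = −19.1 − 486.2 + 1540.65 = 1035.3 ft.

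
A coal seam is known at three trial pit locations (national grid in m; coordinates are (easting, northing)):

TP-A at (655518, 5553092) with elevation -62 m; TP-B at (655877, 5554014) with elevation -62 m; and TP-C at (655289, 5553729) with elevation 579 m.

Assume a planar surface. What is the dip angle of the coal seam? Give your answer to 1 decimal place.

Two edge vectors: TP-A→TP-B = (359, 922, 0), TP-A→TP-C = (-229, 637, 641).
Normal n = (TP-A→TP-B) × (TP-A→TP-C) = (591002, -230119, 439821).
So ∂z/∂E = −n_x/n_z = −1.34373 and ∂z/∂N = −n_y/n_z = 0.52321.
Gradient magnitude |∇z| = √(a² + b²) = √(1.80562 + 0.27375) = 1.44200.
True dip = arctan(1.44200) = 55.3°, dipping toward ESE (azimuth ≈ 111°).

55.3°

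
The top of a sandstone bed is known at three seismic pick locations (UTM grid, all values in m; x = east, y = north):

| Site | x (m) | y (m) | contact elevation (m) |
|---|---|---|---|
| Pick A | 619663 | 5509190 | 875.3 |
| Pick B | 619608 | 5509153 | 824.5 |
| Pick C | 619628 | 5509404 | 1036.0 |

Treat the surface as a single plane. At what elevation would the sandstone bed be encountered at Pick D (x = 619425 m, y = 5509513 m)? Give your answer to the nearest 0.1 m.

1048.0 m

Two edge vectors: Pick A→Pick B = (-55, -37, -50.8), Pick A→Pick C = (-35, 214, 160.7).
Normal n = (Pick A→Pick B) × (Pick A→Pick C) = (4925.3, 10616.5, -13065).
So ∂z/∂x = −n_x/n_z = 0.376984309 and ∂z/∂y = −n_y/n_z = 0.812590892.
Intercept c from Pick A: 875.3 − 233603.23 − 4476717.61 = −4709445.54.
At (619425, 5509513): z = 233513.5 + 4476980.1 − 4709445.54 = 1048.0 m.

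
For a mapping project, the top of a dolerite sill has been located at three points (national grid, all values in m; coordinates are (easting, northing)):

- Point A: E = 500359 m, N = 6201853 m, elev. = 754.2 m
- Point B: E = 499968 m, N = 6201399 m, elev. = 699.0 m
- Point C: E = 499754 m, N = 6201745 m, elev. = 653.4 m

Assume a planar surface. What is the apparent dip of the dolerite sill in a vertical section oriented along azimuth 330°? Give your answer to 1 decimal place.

Two edge vectors: Point A→Point B = (-391, -454, -55.2), Point A→Point C = (-605, -108, -100.8).
Normal n = (Point A→Point B) × (Point A→Point C) = (39801.6, -6016.8, -232442).
So ∂z/∂E = −n_x/n_z = 0.17123 and ∂z/∂N = −n_y/n_z = −0.02589.
Unit vector along 330° is (sin 330°, cos 330°) = (-0.5000, 0.8660).
Slope in that direction = a·(-0.5000) + b·(0.8660) = −0.10803.
Apparent dip = arctan|0.10803| = 6.2° (true dip is 9.8°, so apparent ≤ true as expected).

6.2°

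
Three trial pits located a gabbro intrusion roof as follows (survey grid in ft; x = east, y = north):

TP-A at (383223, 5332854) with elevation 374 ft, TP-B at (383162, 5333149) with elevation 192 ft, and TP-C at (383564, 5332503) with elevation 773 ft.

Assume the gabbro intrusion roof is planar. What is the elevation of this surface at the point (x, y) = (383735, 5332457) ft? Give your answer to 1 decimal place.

Let the plane be z = a·x + b·y + c.
TP-B−TP-A: −61a + 295b = −182;  TP-C−TP-A: 341a − 351b = 399.
Solving gives a = 0.679720651, b = −0.476396747.
Then c = 374 − a·383223 − b·5332854 = 2280443.71.
At (383735, 5332457): z = 260832.6 − 2540365.2 + 2280443.71 = 911.1 ft.

911.1 ft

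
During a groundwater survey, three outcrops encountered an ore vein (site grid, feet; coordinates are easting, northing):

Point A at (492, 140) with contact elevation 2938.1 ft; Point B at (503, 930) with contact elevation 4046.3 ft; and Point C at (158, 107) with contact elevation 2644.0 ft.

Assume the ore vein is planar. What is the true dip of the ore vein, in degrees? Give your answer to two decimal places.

57.64°

Let the plane be z = a·easting + b·northing + c.
Point B−Point A: 11a + 790b = 1108.2;  Point C−Point A: −334a − 33b = −294.1.
Solving gives a = 0.74296, b = 1.39244.
Gradient magnitude |∇z| = √(a² + b²) = √(0.55199 + 1.93889) = 1.57825.
True dip = arctan(1.57825) = 57.64°, dipping toward SSW (azimuth ≈ 208°).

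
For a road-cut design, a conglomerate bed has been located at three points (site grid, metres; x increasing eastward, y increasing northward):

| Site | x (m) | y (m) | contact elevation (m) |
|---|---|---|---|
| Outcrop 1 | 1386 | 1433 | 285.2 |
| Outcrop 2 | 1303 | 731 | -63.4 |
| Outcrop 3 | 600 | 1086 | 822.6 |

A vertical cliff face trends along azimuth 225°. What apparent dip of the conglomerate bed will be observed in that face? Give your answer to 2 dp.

13.65°

Two edge vectors: Outcrop 1→Outcrop 2 = (-83, -702, -348.6), Outcrop 1→Outcrop 3 = (-786, -347, 537.4).
Normal n = (Outcrop 1→Outcrop 2) × (Outcrop 1→Outcrop 3) = (-498219, 318603.8, -522971).
So ∂z/∂x = −n_x/n_z = −0.95267 and ∂z/∂y = −n_y/n_z = 0.60922.
Unit vector along 225° is (sin 225°, cos 225°) = (-0.7071, -0.7071).
Slope in that direction = a·(-0.7071) + b·(-0.7071) = 0.24286.
Apparent dip = arctan|0.24286| = 13.65° (true dip is 48.5°, so apparent ≤ true as expected).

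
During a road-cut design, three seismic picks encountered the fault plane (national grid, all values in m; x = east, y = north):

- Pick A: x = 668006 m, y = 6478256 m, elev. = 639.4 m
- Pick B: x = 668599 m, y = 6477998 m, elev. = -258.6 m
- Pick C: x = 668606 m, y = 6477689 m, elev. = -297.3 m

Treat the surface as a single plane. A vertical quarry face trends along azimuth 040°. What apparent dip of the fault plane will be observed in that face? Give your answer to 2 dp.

41.26°

Let the plane be z = a·x + b·y + c.
Pick B−Pick A: 593a − 258b = −898;  Pick C−Pick A: 600a − 567b = −936.7.
Solving gives a = −1.47438, b = 0.09184.
Unit vector along 040° is (sin 40°, cos 40°) = (0.6428, 0.7660).
Slope in that direction = a·(0.6428) + b·(0.7660) = −0.87735.
Apparent dip = arctan|0.87735| = 41.26° (true dip is 55.9°, so apparent ≤ true as expected).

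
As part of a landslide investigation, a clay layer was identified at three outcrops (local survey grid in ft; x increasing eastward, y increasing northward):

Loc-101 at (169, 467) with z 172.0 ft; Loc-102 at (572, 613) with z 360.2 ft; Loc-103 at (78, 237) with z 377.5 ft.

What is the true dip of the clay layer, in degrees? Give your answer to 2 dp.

Two edge vectors: Loc-101→Loc-102 = (403, 146, 188.2), Loc-101→Loc-103 = (-91, -230, 205.5).
Normal n = (Loc-101→Loc-102) × (Loc-101→Loc-103) = (73289, -99942.7, -79404).
So ∂z/∂x = −n_x/n_z = 0.92299 and ∂z/∂y = −n_y/n_z = −1.25866.
Gradient magnitude |∇z| = √(a² + b²) = √(0.85191 + 1.58423) = 1.56081.
True dip = arctan(1.56081) = 57.35°, dipping toward NW (azimuth ≈ 324°).

57.35°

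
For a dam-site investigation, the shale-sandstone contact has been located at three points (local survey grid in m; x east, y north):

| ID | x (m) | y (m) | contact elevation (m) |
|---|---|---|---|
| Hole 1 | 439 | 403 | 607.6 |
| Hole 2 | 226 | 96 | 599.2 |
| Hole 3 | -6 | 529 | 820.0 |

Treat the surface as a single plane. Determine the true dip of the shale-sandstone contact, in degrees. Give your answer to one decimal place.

26.3°

Two edge vectors: Hole 1→Hole 2 = (-213, -307, -8.4), Hole 1→Hole 3 = (-445, 126, 212.4).
Normal n = (Hole 1→Hole 2) × (Hole 1→Hole 3) = (-64148.4, 48979.2, -163453).
So ∂z/∂x = −n_x/n_z = −0.39246 and ∂z/∂y = −n_y/n_z = 0.29965.
Gradient magnitude |∇z| = √(a² + b²) = √(0.15402 + 0.08979) = 0.49378.
True dip = arctan(0.49378) = 26.3°, dipping toward SE (azimuth ≈ 127°).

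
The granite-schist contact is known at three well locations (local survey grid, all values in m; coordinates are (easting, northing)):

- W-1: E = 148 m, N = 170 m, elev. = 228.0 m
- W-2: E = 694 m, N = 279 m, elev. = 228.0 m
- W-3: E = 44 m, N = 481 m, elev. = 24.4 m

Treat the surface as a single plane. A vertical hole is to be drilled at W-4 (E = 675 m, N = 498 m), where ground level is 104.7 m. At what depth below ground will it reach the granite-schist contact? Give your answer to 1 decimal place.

Let the plane be z = a·E + b·N + c.
W-2−W-1: 546a + 109b = 0;  W-3−W-1: −104a + 311b = −203.6.
Solving gives a = 0.12251, b = −0.61369.
Then c = 228 − a·148 − b·170 = 314.20.
At (675, 498): z_contact = 82.70 − 305.62 + 314.20 = 91.27 m.
Depth below ground = 104.7 − 91.27 = 13.4 m.

13.4 m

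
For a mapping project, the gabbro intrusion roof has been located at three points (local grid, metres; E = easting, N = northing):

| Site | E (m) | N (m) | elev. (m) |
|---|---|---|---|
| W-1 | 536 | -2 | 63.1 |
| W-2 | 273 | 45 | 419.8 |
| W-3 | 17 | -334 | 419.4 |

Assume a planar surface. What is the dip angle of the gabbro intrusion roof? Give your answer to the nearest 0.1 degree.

Let the plane be z = a·E + b·N + c.
W-2−W-1: −263a + 47b = 356.7;  W-3−W-1: −519a − 332b = 356.3.
Solving gives a = −1.21002, b = 0.81838.
Gradient magnitude |∇z| = √(a² + b²) = √(1.46416 + 0.66975) = 1.46079.
True dip = arctan(1.46079) = 55.6°, dipping toward SE (azimuth ≈ 124°).

55.6°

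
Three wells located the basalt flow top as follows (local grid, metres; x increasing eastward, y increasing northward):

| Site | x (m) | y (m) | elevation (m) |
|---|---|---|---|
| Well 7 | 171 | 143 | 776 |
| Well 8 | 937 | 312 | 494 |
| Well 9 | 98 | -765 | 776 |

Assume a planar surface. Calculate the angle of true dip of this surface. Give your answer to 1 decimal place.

20.6°

Let the plane be z = a·x + b·y + c.
Well 8−Well 7: 766a + 169b = −282;  Well 9−Well 7: −73a − 908b = 0.
Solving gives a = −0.37479, b = 0.03013.
Gradient magnitude |∇z| = √(a² + b²) = √(0.14047 + 0.00091) = 0.37600.
True dip = arctan(0.37600) = 20.6°, dipping toward E (azimuth ≈ 095°).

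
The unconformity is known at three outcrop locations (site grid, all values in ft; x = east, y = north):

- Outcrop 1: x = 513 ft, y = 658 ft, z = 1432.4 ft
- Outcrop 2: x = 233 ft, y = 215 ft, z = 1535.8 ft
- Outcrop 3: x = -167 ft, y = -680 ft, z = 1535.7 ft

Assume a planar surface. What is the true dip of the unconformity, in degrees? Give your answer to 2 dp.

Let the plane be z = a·x + b·y + c.
Outcrop 2−Outcrop 1: −280a − 443b = 103.4;  Outcrop 3−Outcrop 1: −680a − 1338b = 103.3.
Solving gives a = −1.26141, b = 0.56387.
Gradient magnitude |∇z| = √(a² + b²) = √(1.59115 + 0.31795) = 1.38170.
True dip = arctan(1.38170) = 54.11°, dipping toward ESE (azimuth ≈ 114°).

54.11°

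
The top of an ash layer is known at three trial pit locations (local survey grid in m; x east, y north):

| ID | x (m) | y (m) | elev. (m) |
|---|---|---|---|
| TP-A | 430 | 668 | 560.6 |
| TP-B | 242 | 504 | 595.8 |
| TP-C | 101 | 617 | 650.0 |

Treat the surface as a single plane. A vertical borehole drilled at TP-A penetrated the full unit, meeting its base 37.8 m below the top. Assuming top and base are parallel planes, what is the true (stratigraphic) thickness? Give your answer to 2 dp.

36.07 m

Let the plane be z = a·x + b·y + c.
TP-B−TP-A: −188a − 164b = 35.2;  TP-C−TP-A: −329a − 51b = 89.4.
Solving gives a = −0.28999, b = 0.11780.
|∇z| = √(a²+b²) = 0.31300, so dip δ = arctan(0.31300) = 17.38°.
True thickness = vertical thickness × cos δ = 37.8 × cos 17.38° = 36.07 m.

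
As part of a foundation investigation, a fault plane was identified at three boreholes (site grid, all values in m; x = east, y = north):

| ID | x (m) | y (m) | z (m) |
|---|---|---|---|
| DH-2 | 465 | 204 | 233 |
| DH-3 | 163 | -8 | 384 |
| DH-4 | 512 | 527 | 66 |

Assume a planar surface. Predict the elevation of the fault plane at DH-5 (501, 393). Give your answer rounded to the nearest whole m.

134 m

Let the plane be z = a·x + b·y + c.
DH-3−DH-2: −302a − 212b = 151;  DH-4−DH-2: 47a + 323b = −167.
Solving gives a = −0.15265, b = −0.49482.
Then c = 233 − a·465 − b·204 = 404.92.
At (501, 393): z = −76.5 − 194.5 + 404.92 = 134.0 m.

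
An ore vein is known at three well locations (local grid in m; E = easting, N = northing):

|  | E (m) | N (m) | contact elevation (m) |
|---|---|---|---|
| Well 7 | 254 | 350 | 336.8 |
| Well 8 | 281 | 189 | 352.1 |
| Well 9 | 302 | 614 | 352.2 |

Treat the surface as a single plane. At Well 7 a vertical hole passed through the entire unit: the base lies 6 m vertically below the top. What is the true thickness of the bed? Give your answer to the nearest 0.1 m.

5.5 m

Two edge vectors: Well 7→Well 8 = (27, -161, 15.3), Well 7→Well 9 = (48, 264, 15.4).
Normal n = (Well 7→Well 8) × (Well 7→Well 9) = (-6518.6, 318.6, 14856).
So ∂z/∂E = −n_x/n_z = 0.43879 and ∂z/∂N = −n_y/n_z = −0.02145.
|∇z| = √(a²+b²) = 0.43931, so dip δ = arctan(0.43931) = 23.72°.
True thickness = vertical thickness × cos δ = 6 × cos 23.72° = 5.5 m.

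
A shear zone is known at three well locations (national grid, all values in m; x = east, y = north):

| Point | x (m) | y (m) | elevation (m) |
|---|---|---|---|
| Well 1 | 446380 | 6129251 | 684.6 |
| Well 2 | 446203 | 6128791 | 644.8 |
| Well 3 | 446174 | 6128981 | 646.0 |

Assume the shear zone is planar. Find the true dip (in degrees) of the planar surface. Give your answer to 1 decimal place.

Two edge vectors: Well 1→Well 2 = (-177, -460, -39.8), Well 1→Well 3 = (-206, -270, -38.6).
Normal n = (Well 1→Well 2) × (Well 1→Well 3) = (7010, 1366.6, -46970).
So ∂z/∂x = −n_x/n_z = 0.14924 and ∂z/∂y = −n_y/n_z = 0.02910.
Gradient magnitude |∇z| = √(a² + b²) = √(0.02227 + 0.00085) = 0.15205.
True dip = arctan(0.15205) = 8.6°, dipping toward W (azimuth ≈ 259°).

8.6°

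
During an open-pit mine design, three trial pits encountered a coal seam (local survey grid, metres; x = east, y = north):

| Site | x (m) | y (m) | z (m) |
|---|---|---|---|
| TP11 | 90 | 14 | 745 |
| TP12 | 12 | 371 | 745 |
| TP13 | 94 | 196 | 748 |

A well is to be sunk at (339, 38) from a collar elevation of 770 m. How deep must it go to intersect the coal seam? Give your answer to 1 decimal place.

7.6 m

Let the plane be z = a·x + b·y + c.
TP12−TP11: −78a + 357b = 0;  TP13−TP11: 4a + 182b = 3.
Solving gives a = 0.06855, b = 0.01498.
Then c = 745 − a·90 − b·14 = 738.62.
At (339, 38): z_contact = 23.24 + 0.57 + 738.62 = 762.43 m.
Depth below ground = 770 − 762.43 = 7.6 m.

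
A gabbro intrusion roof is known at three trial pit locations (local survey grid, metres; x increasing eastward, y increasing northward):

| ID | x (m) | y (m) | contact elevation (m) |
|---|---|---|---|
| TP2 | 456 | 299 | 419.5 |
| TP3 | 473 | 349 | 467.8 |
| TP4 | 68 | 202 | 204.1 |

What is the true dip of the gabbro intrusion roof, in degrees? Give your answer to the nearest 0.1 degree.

Let the plane be z = a·x + b·y + c.
TP3−TP2: 17a + 50b = 48.3;  TP4−TP2: −388a − 97b = −215.4.
Solving gives a = 0.34279, b = 0.84945.
Gradient magnitude |∇z| = √(a² + b²) = √(0.11751 + 0.72157) = 0.91601.
True dip = arctan(0.91601) = 42.5°, dipping toward SSW (azimuth ≈ 202°).

42.5°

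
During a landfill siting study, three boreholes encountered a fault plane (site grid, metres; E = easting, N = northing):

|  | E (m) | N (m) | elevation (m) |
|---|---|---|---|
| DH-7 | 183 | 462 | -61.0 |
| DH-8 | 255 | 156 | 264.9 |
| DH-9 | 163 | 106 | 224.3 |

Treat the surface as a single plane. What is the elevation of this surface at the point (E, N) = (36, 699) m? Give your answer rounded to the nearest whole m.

Two edge vectors: DH-7→DH-8 = (72, -306, 325.9), DH-7→DH-9 = (-20, -356, 285.3).
Normal n = (DH-7→DH-8) × (DH-7→DH-9) = (28718.6, -27059.6, -31752).
So ∂z/∂E = −n_x/n_z = 0.90447 and ∂z/∂N = −n_y/n_z = −0.85222.
Intercept c from DH-7: -61 − 165.52 + 393.72 = 167.21.
At (36, 699): z = 32.6 − 595.7 + 167.21 = -395.9 m.

-396 m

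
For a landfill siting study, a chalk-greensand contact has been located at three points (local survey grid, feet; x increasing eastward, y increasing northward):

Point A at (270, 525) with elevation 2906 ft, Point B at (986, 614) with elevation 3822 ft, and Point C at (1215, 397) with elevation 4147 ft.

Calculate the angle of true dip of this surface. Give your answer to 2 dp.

52.48°

Two edge vectors: Point A→Point B = (716, 89, 916), Point A→Point C = (945, -128, 1241).
Normal n = (Point A→Point B) × (Point A→Point C) = (227697, -22936, -175753).
So ∂z/∂x = −n_x/n_z = 1.29555 and ∂z/∂y = −n_y/n_z = −0.13050.
Gradient magnitude |∇z| = √(a² + b²) = √(1.67845 + 0.01703) = 1.30211.
True dip = arctan(1.30211) = 52.48°, dipping toward W (azimuth ≈ 276°).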